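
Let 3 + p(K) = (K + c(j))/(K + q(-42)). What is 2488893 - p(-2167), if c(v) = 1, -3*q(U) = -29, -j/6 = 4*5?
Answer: 8054064207/3236 ≈ 2.4889e+6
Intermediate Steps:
j = -120 (j = -24*5 = -6*20 = -120)
q(U) = 29/3 (q(U) = -1/3*(-29) = 29/3)
p(K) = -3 + (1 + K)/(29/3 + K) (p(K) = -3 + (K + 1)/(K + 29/3) = -3 + (1 + K)/(29/3 + K))
2488893 - p(-2167) = 2488893 - 6*(-14 - 1*(-2167))/(29 + 3*(-2167)) = 2488893 - 6*(-14 + 2167)/(29 - 6501) = 2488893 - 6*2153/(-6472) = 2488893 - 6*(-1)*2153/6472 = 2488893 - 1*(-6459/3236) = 2488893 + 6459/3236 = 8054064207/3236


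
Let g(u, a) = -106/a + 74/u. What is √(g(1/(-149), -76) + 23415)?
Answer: 3*√1987970/38 ≈ 111.31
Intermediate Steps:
√(g(1/(-149), -76) + 23415) = √((-106/(-76) + 74/(1/(-149))) + 23415) = √((-106*(-1/76) + 74/(-1/149)) + 23415) = √((53/38 + 74*(-149)) + 23415) = √((53/38 - 11026) + 23415) = √(-418935/38 + 23415) = √(470835/38) = 3*√1987970/38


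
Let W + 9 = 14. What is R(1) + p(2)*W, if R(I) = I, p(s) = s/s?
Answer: 6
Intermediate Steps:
W = 5 (W = -9 + 14 = 5)
p(s) = 1
R(1) + p(2)*W = 1 + 1*5 = 1 + 5 = 6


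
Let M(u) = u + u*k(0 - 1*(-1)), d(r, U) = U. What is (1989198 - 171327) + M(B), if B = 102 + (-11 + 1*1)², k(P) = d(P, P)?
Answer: 1818275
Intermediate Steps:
k(P) = P
B = 202 (B = 102 + (-11 + 1)² = 102 + (-10)² = 102 + 100 = 202)
M(u) = 2*u (M(u) = u + u*(0 - 1*(-1)) = u + u*(0 + 1) = u + u*1 = u + u = 2*u)
(1989198 - 171327) + M(B) = (1989198 - 171327) + 2*202 = 1817871 + 404 = 1818275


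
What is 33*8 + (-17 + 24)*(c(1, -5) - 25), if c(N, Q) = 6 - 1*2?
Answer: 117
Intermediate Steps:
c(N, Q) = 4 (c(N, Q) = 6 - 2 = 4)
33*8 + (-17 + 24)*(c(1, -5) - 25) = 33*8 + (-17 + 24)*(4 - 25) = 264 + 7*(-21) = 264 - 147 = 117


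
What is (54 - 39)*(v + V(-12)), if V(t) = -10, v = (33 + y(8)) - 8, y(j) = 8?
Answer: 345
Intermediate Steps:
v = 33 (v = (33 + 8) - 8 = 41 - 8 = 33)
(54 - 39)*(v + V(-12)) = (54 - 39)*(33 - 10) = 15*23 = 345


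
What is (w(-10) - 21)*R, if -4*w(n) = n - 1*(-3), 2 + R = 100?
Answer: -3773/2 ≈ -1886.5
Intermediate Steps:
R = 98 (R = -2 + 100 = 98)
w(n) = -¾ - n/4 (w(n) = -(n - 1*(-3))/4 = -(n + 3)/4 = -(3 + n)/4 = -¾ - n/4)
(w(-10) - 21)*R = ((-¾ - ¼*(-10)) - 21)*98 = ((-¾ + 5/2) - 21)*98 = (7/4 - 21)*98 = -77/4*98 = -3773/2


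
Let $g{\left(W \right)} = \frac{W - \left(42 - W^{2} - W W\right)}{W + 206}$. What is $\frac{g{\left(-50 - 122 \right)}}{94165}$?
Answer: $\frac{29477}{1600805} \approx 0.018414$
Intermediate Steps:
$g{\left(W \right)} = \frac{-42 + W + 2 W^{2}}{206 + W}$ ($g{\left(W \right)} = \frac{W + \left(\left(W^{2} + W^{2}\right) - 42\right)}{206 + W} = \frac{W + \left(2 W^{2} - 42\right)}{206 + W} = \frac{W + \left(-42 + 2 W^{2}\right)}{206 + W} = \frac{-42 + W + 2 W^{2}}{206 + W}$)
$\frac{g{\left(-50 - 122 \right)}}{94165} = \frac{\frac{1}{206 - 172} \left(-42 - 172 + 2 \left(-50 - 122\right)^{2}\right)}{94165} = \frac{-42 - 172 + 2 \left(-172\right)^{2}}{206 - 172} \cdot \frac{1}{94165} = \frac{-42 - 172 + 2 \cdot 29584}{34} \cdot \frac{1}{94165} = \frac{-42 - 172 + 59168}{34} \cdot \frac{1}{94165} = \frac{1}{34} \cdot 58954 \cdot \frac{1}{94165} = \frac{29477}{17} \cdot \frac{1}{94165} = \frac{29477}{1600805}$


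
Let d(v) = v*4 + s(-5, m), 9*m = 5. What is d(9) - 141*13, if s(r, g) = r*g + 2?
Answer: -16180/9 ≈ -1797.8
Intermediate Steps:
m = 5/9 (m = (⅑)*5 = 5/9 ≈ 0.55556)
s(r, g) = 2 + g*r (s(r, g) = g*r + 2 = 2 + g*r)
d(v) = -7/9 + 4*v (d(v) = v*4 + (2 + (5/9)*(-5)) = 4*v + (2 - 25/9) = 4*v - 7/9 = -7/9 + 4*v)
d(9) - 141*13 = (-7/9 + 4*9) - 141*13 = (-7/9 + 36) - 1833 = 317/9 - 1833 = -16180/9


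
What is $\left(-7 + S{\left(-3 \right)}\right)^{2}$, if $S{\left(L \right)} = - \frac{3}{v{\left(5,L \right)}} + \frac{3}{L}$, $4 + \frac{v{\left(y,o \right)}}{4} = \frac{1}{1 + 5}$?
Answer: $\frac{128881}{2116} \approx 60.908$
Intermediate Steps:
$v{\left(y,o \right)} = - \frac{46}{3}$ ($v{\left(y,o \right)} = -16 + \frac{4}{1 + 5} = -16 + \frac{4}{6} = -16 + 4 \cdot \frac{1}{6} = -16 + \frac{2}{3} = - \frac{46}{3}$)
$S{\left(L \right)} = \frac{9}{46} + \frac{3}{L}$ ($S{\left(L \right)} = - \frac{3}{- \frac{46}{3}} + \frac{3}{L} = \left(-3\right) \left(- \frac{3}{46}\right) + \frac{3}{L} = \frac{9}{46} + \frac{3}{L}$)
$\left(-7 + S{\left(-3 \right)}\right)^{2} = \left(-7 + \left(\frac{9}{46} + \frac{3}{-3}\right)\right)^{2} = \left(-7 + \left(\frac{9}{46} + 3 \left(- \frac{1}{3}\right)\right)\right)^{2} = \left(-7 + \left(\frac{9}{46} - 1\right)\right)^{2} = \left(-7 - \frac{37}{46}\right)^{2} = \left(- \frac{359}{46}\right)^{2} = \frac{128881}{2116}$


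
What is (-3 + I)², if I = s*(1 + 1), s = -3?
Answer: 81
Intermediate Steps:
I = -6 (I = -3*(1 + 1) = -3*2 = -6)
(-3 + I)² = (-3 - 6)² = (-9)² = 81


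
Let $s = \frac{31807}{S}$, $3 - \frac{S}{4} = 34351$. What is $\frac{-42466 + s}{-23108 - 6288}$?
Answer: $\frac{5834520479}{4038775232} \approx 1.4446$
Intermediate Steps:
$S = -137392$ ($S = 12 - 137404 = -137392$)
$s = - \frac{31807}{137392}$ ($s = \frac{31807}{-137392} = 31807 \left(- \frac{1}{137392}\right) = - \frac{31807}{137392} \approx -0.23151$)
$\frac{-42466 + s}{-23108 - 6288} = \frac{-42466 - \frac{31807}{137392}}{-23108 - 6288} = - \frac{5834520479}{137392 \left(-29396\right)} = \left(- \frac{5834520479}{137392}\right) \left(- \frac{1}{29396}\right) = \frac{5834520479}{4038775232}$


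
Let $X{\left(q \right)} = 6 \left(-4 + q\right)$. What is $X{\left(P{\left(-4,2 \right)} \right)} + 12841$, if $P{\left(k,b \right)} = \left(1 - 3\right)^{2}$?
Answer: $12841$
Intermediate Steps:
$P{\left(k,b \right)} = 4$ ($P{\left(k,b \right)} = \left(-2\right)^{2} = 4$)
$X{\left(q \right)} = -24 + 6 q$
$X{\left(P{\left(-4,2 \right)} \right)} + 12841 = \left(-24 + 6 \cdot 4\right) + 12841 = \left(-24 + 24\right) + 12841 = 0 + 12841 = 12841$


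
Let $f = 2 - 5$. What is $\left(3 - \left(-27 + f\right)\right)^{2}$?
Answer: $1089$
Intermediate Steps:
$f = -3$ ($f = 2 - 5 = -3$)
$\left(3 - \left(-27 + f\right)\right)^{2} = \left(3 - \left(-3 - 3^{3}\right)\right)^{2} = \left(3 + \left(27 + 3\right)\right)^{2} = \left(3 + 30\right)^{2} = 33^{2} = 1089$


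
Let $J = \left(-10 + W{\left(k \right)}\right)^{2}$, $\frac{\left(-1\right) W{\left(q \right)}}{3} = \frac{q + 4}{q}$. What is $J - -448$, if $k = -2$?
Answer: $497$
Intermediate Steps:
$W{\left(q \right)} = - \frac{3 \left(4 + q\right)}{q}$ ($W{\left(q \right)} = - 3 \frac{q + 4}{q} = - 3 \frac{4 + q}{q} = - \frac{3 \left(4 + q\right)}{q}$)
$J = 49$ ($J = \left(-10 - \left(3 + \frac{12}{-2}\right)\right)^{2} = \left(-10 - -3\right)^{2} = \left(-10 + \left(-3 + 6\right)\right)^{2} = \left(-10 + 3\right)^{2} = \left(-7\right)^{2} = 49$)
$J - -448 = 49 - -448 = 49 + 448 = 497$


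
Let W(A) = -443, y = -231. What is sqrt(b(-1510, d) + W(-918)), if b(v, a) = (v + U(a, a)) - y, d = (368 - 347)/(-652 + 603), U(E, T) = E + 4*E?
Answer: 9*I*sqrt(1043)/7 ≈ 41.523*I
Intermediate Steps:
U(E, T) = 5*E
d = -3/7 (d = 21/(-49) = 21*(-1/49) = -3/7 ≈ -0.42857)
b(v, a) = 231 + v + 5*a (b(v, a) = (v + 5*a) - 1*(-231) = (v + 5*a) + 231 = 231 + v + 5*a)
sqrt(b(-1510, d) + W(-918)) = sqrt((231 - 1510 + 5*(-3/7)) - 443) = sqrt((231 - 1510 - 15/7) - 443) = sqrt(-8968/7 - 443) = sqrt(-12069/7) = 9*I*sqrt(1043)/7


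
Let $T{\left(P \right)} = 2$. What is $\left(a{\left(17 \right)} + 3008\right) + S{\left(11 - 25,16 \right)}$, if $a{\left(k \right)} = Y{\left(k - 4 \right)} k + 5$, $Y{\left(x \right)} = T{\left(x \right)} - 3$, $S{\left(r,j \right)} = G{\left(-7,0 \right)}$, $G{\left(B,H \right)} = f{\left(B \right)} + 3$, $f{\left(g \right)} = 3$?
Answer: $3002$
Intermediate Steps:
$G{\left(B,H \right)} = 6$ ($G{\left(B,H \right)} = 3 + 3 = 6$)
$S{\left(r,j \right)} = 6$
$Y{\left(x \right)} = -1$ ($Y{\left(x \right)} = 2 - 3 = -1$)
$a{\left(k \right)} = 5 - k$ ($a{\left(k \right)} = - k + 5 = 5 - k$)
$\left(a{\left(17 \right)} + 3008\right) + S{\left(11 - 25,16 \right)} = \left(\left(5 - 17\right) + 3008\right) + 6 = \left(-12 + 3008\right) + 6 = 2996 + 6 = 3002$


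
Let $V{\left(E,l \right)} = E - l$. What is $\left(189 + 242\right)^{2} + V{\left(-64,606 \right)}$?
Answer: $185091$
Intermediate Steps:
$\left(189 + 242\right)^{2} + V{\left(-64,606 \right)} = \left(189 + 242\right)^{2} - 670 = 431^{2} - 670 = 185761 - 670 = 185091$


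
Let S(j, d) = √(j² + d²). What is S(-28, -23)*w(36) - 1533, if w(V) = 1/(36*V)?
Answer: -1533 + √1313/1296 ≈ -1533.0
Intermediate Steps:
w(V) = 1/(36*V)
S(j, d) = √(d² + j²)
S(-28, -23)*w(36) - 1533 = √((-23)² + (-28)²)*((1/36)/36) - 1533 = √(529 + 784)*((1/36)*(1/36)) - 1533 = √1313*(1/1296) - 1533 = √1313/1296 - 1533 = -1533 + √1313/1296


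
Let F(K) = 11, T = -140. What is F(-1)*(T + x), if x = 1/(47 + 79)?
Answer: -194029/126 ≈ -1539.9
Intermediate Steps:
x = 1/126 ≈ 0.0079365
F(-1)*(T + x) = 11*(-140 + 1/126) = 11*(-17639/126) = -194029/126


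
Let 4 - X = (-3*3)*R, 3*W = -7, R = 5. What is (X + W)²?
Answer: 19600/9 ≈ 2177.8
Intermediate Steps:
W = -7/3 (W = (⅓)*(-7) = -7/3 ≈ -2.3333)
X = 49 (X = 4 - (-3*3)*5 = 4 - (-9)*5 = 4 - 1*(-45) = 4 + 45 = 49)
(X + W)² = (49 - 7/3)² = (140/3)² = 19600/9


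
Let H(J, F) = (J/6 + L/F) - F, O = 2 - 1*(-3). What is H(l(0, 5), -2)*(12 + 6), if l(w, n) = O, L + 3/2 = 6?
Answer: 21/2 ≈ 10.500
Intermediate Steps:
L = 9/2 (L = -3/2 + 6 = 9/2 ≈ 4.5000)
O = 5 (O = 2 + 3 = 5)
l(w, n) = 5
H(J, F) = -F + J/6 + 9/(2*F) (H(J, F) = (J/6 + 9/(2*F)) - F = -F + J/6 + 9/(2*F))
H(l(0, 5), -2)*(12 + 6) = (-1*(-2) + (⅙)*5 + (9/2)/(-2))*(12 + 6) = (2 + ⅚ + (9/2)*(-½))*18 = (2 + ⅚ - 9/4)*18 = (7/12)*18 = 21/2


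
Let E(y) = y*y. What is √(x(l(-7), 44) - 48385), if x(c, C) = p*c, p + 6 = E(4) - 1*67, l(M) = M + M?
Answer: I*√47587 ≈ 218.14*I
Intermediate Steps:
E(y) = y²
l(M) = 2*M
p = -57 (p = -6 + (4² - 1*67) = -6 + (16 - 67) = -6 - 51 = -57)
x(c, C) = -57*c
√(x(l(-7), 44) - 48385) = √(-114*(-7) - 48385) = √(-57*(-14) - 48385) = √(798 - 48385) = √(-47587) = I*√47587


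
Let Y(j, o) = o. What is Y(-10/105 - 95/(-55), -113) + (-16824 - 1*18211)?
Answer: -35148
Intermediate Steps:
Y(-10/105 - 95/(-55), -113) + (-16824 - 1*18211) = -113 + (-16824 - 1*18211) = -113 + (-16824 - 18211) = -113 - 35035 = -35148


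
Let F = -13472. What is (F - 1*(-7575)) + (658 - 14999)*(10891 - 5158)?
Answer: -82222850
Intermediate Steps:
(F - 1*(-7575)) + (658 - 14999)*(10891 - 5158) = (-13472 - 1*(-7575)) + (658 - 14999)*(10891 - 5158) = (-13472 + 7575) - 14341*5733 = -5897 - 82216953 = -82222850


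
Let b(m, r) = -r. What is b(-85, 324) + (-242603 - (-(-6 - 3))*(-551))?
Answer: -237968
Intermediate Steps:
b(-85, 324) + (-242603 - (-(-6 - 3))*(-551)) = -1*324 + (-242603 - (-(-6 - 3))*(-551)) = -324 + (-242603 - (-1*(-9))*(-551)) = -324 + (-242603 - 9*(-551)) = -324 + (-242603 - 1*(-4959)) = -324 + (-242603 + 4959) = -324 - 237644 = -237968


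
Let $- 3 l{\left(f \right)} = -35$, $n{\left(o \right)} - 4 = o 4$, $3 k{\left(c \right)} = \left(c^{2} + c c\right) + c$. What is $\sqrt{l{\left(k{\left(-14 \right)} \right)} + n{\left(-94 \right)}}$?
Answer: $\frac{i \sqrt{3243}}{3} \approx 18.982 i$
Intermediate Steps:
$k{\left(c \right)} = \frac{c}{3} + \frac{2 c^{2}}{3}$ ($k{\left(c \right)} = \frac{\left(c^{2} + c c\right) + c}{3} = \frac{\left(c^{2} + c^{2}\right) + c}{3} = \frac{2 c^{2} + c}{3} = \frac{c + 2 c^{2}}{3} = \frac{c}{3} + \frac{2 c^{2}}{3}$)
$n{\left(o \right)} = 4 + 4 o$ ($n{\left(o \right)} = 4 + o 4 = 4 + 4 o$)
$l{\left(f \right)} = \frac{35}{3}$ ($l{\left(f \right)} = \left(- \frac{1}{3}\right) \left(-35\right) = \frac{35}{3}$)
$\sqrt{l{\left(k{\left(-14 \right)} \right)} + n{\left(-94 \right)}} = \sqrt{\frac{35}{3} + \left(4 + 4 \left(-94\right)\right)} = \sqrt{\frac{35}{3} + \left(4 - 376\right)} = \sqrt{\frac{35}{3} - 372} = \sqrt{- \frac{1081}{3}} = \frac{i \sqrt{3243}}{3}$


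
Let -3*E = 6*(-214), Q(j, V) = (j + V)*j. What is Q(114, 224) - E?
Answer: 38104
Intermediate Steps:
Q(j, V) = j*(V + j) (Q(j, V) = (V + j)*j = j*(V + j))
E = 428 (E = -2*(-214) = -⅓*(-1284) = 428)
Q(114, 224) - E = 114*(224 + 114) - 1*428 = 114*338 - 428 = 38532 - 428 = 38104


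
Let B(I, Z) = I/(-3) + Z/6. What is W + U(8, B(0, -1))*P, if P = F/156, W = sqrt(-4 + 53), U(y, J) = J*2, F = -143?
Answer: 263/36 ≈ 7.3056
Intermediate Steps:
B(I, Z) = -I/3 + Z/6 (B(I, Z) = I*(-1/3) + Z*(1/6) = -I/3 + Z/6)
U(y, J) = 2*J
W = 7 (W = sqrt(49) = 7)
P = -11/12 (P = -143/156 = -143*1/156 = -11/12 ≈ -0.91667)
W + U(8, B(0, -1))*P = 7 + (2*(-1/3*0 + (1/6)*(-1)))*(-11/12) = 7 + (2*(0 - 1/6))*(-11/12) = 7 + (2*(-1/6))*(-11/12) = 7 - 1/3*(-11/12) = 7 + 11/36 = 263/36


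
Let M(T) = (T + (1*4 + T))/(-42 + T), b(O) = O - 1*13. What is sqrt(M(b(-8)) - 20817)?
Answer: I*sqrt(9180031)/21 ≈ 144.28*I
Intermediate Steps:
b(O) = -13 + O (b(O) = O - 13 = -13 + O)
M(T) = (4 + 2*T)/(-42 + T) (M(T) = (T + (4 + T))/(-42 + T) = (4 + 2*T)/(-42 + T))
sqrt(M(b(-8)) - 20817) = sqrt(2*(2 + (-13 - 8))/(-42 + (-13 - 8)) - 20817) = sqrt(2*(2 - 21)/(-42 - 21) - 20817) = sqrt(2*(-19)/(-63) - 20817) = sqrt(2*(-1/63)*(-19) - 20817) = sqrt(38/63 - 20817) = sqrt(-1311433/63) = I*sqrt(9180031)/21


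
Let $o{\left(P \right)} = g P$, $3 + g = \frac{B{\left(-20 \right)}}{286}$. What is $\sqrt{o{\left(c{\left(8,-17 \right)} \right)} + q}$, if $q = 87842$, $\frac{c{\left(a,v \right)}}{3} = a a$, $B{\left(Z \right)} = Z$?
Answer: $\frac{\sqrt{1784227874}}{143} \approx 295.39$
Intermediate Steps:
$c{\left(a,v \right)} = 3 a^{2}$ ($c{\left(a,v \right)} = 3 a a = 3 a^{2}$)
$g = - \frac{439}{143}$ ($g = -3 - \frac{20}{286} = -3 - \frac{10}{143} = - \frac{439}{143} \approx -3.0699$)
$o{\left(P \right)} = - \frac{439 P}{143}$
$\sqrt{o{\left(c{\left(8,-17 \right)} \right)} + q} = \sqrt{- \frac{439 \cdot 3 \cdot 8^{2}}{143} + 87842} = \sqrt{- \frac{439 \cdot 3 \cdot 64}{143} + 87842} = \sqrt{\left(- \frac{439}{143}\right) 192 + 87842} = \sqrt{- \frac{84288}{143} + 87842} = \sqrt{\frac{12477118}{143}} = \frac{\sqrt{1784227874}}{143}$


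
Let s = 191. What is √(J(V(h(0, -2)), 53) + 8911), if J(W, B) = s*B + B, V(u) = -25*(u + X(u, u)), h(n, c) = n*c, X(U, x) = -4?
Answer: √19087 ≈ 138.16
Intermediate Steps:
h(n, c) = c*n
V(u) = 100 - 25*u (V(u) = -25*(u - 4) = -25*(-4 + u) = 100 - 25*u)
J(W, B) = 192*B (J(W, B) = 191*B + B = 192*B)
√(J(V(h(0, -2)), 53) + 8911) = √(192*53 + 8911) = √(10176 + 8911) = √19087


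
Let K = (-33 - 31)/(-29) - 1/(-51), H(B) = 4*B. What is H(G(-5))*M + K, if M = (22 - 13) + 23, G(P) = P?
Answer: -943267/1479 ≈ -637.77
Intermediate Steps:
K = 3293/1479 (K = -64*(-1/29) - 1*(-1/51) = 64/29 + 1/51 = 3293/1479 ≈ 2.2265)
M = 32 (M = 9 + 23 = 32)
H(G(-5))*M + K = (4*(-5))*32 + 3293/1479 = -20*32 + 3293/1479 = -640 + 3293/1479 = -943267/1479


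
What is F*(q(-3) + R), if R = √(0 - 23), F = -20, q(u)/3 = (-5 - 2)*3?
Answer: 1260 - 20*I*√23 ≈ 1260.0 - 95.917*I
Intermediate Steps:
q(u) = -63 (q(u) = 3*((-5 - 2)*3) = 3*(-7*3) = 3*(-21) = -63)
R = I*√23 (R = √(-23) = I*√23 ≈ 4.7958*I)
F*(q(-3) + R) = -20*(-63 + I*√23) = 1260 - 20*I*√23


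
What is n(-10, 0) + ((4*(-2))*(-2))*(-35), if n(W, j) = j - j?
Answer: -560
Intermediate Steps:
n(W, j) = 0
n(-10, 0) + ((4*(-2))*(-2))*(-35) = 0 + ((4*(-2))*(-2))*(-35) = 0 - 8*(-2)*(-35) = 0 + 16*(-35) = 0 - 560 = -560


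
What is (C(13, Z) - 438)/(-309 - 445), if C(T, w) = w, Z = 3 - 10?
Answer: 445/754 ≈ 0.59019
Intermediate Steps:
Z = -7
(C(13, Z) - 438)/(-309 - 445) = (-7 - 438)/(-309 - 445) = -445/(-754) = -445*(-1/754) = 445/754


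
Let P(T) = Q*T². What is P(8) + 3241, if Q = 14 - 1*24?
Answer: 2601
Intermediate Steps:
Q = -10 (Q = 14 - 24 = -10)
P(T) = -10*T²
P(8) + 3241 = -10*8² + 3241 = -10*64 + 3241 = -640 + 3241 = 2601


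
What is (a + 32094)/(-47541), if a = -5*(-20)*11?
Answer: -33194/47541 ≈ -0.69822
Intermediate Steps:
a = 1100 (a = 100*11 = 1100)
(a + 32094)/(-47541) = (1100 + 32094)/(-47541) = 33194*(-1/47541) = -33194/47541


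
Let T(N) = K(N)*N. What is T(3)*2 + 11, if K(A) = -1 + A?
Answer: 23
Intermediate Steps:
T(N) = N*(-1 + N) (T(N) = (-1 + N)*N = N*(-1 + N))
T(3)*2 + 11 = (3*(-1 + 3))*2 + 11 = (3*2)*2 + 11 = 6*2 + 11 = 12 + 11 = 23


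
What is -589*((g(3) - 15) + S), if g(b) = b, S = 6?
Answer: 3534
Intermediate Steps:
-589*((g(3) - 15) + S) = -589*((3 - 15) + 6) = -589*(-12 + 6) = -589*(-6) = 3534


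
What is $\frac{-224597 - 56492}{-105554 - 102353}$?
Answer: $\frac{281089}{207907} \approx 1.352$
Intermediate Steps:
$\frac{-224597 - 56492}{-105554 - 102353} = - \frac{281089}{-207907} = \left(-281089\right) \left(- \frac{1}{207907}\right) = \frac{281089}{207907}$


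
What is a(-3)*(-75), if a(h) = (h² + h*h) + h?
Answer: -1125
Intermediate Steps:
a(h) = h + 2*h² (a(h) = (h² + h²) + h = 2*h² + h = h + 2*h²)
a(-3)*(-75) = -3*(1 + 2*(-3))*(-75) = -3*(1 - 6)*(-75) = -3*(-5)*(-75) = 15*(-75) = -1125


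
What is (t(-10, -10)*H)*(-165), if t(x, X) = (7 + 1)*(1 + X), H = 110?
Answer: 1306800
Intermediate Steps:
t(x, X) = 8 + 8*X (t(x, X) = 8*(1 + X) = 8 + 8*X)
(t(-10, -10)*H)*(-165) = ((8 + 8*(-10))*110)*(-165) = ((8 - 80)*110)*(-165) = -72*110*(-165) = -7920*(-165) = 1306800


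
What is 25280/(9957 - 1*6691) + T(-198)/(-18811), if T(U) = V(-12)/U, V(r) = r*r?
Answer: 2615494504/337901993 ≈ 7.7404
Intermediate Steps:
V(r) = r**2
T(U) = 144/U (T(U) = (-12)**2/U = 144/U)
25280/(9957 - 1*6691) + T(-198)/(-18811) = 25280/(9957 - 1*6691) + (144/(-198))/(-18811) = 25280/(9957 - 6691) + (144*(-1/198))*(-1/18811) = 25280/3266 - 8/11*(-1/18811) = 25280*(1/3266) + 8/206921 = 12640/1633 + 8/206921 = 2615494504/337901993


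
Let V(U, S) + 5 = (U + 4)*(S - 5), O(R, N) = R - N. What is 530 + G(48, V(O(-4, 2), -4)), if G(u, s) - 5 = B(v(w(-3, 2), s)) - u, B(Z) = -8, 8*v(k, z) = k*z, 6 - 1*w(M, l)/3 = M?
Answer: 479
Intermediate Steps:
V(U, S) = -5 + (-5 + S)*(4 + U) (V(U, S) = -5 + (U + 4)*(S - 5) = -5 + (4 + U)*(-5 + S) = -5 + (-5 + S)*(4 + U))
w(M, l) = 18 - 3*M
v(k, z) = k*z/8 (v(k, z) = (k*z)/8 = k*z/8)
G(u, s) = -3 - u (G(u, s) = 5 + (-8 - u) = -3 - u)
530 + G(48, V(O(-4, 2), -4)) = 530 + (-3 - 1*48) = 530 + (-3 - 48) = 530 - 51 = 479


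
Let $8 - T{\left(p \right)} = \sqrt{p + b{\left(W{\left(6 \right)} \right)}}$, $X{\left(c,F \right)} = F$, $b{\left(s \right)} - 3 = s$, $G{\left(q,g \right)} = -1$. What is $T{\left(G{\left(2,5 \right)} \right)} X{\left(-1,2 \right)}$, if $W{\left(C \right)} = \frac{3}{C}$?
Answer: $16 - \sqrt{10} \approx 12.838$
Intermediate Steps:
$b{\left(s \right)} = 3 + s$
$T{\left(p \right)} = 8 - \sqrt{\frac{7}{2} + p}$ ($T{\left(p \right)} = 8 - \sqrt{p + \left(3 + \frac{3}{6}\right)} = 8 - \sqrt{p + \left(3 + 3 \cdot \frac{1}{6}\right)} = 8 - \sqrt{p + \left(3 + \frac{1}{2}\right)} = 8 - \sqrt{p + \frac{7}{2}} = 8 - \sqrt{\frac{7}{2} + p}$)
$T{\left(G{\left(2,5 \right)} \right)} X{\left(-1,2 \right)} = \left(8 - \frac{\sqrt{14 + 4 \left(-1\right)}}{2}\right) 2 = \left(8 - \frac{\sqrt{14 - 4}}{2}\right) 2 = \left(8 - \frac{\sqrt{10}}{2}\right) 2 = 16 - \sqrt{10}$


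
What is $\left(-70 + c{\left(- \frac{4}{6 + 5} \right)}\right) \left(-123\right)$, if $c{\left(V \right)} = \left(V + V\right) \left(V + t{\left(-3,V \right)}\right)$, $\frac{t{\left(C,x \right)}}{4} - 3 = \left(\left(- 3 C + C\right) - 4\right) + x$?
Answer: $\frac{1238610}{121} \approx 10236.0$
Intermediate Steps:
$t{\left(C,x \right)} = -4 - 8 C + 4 x$ ($t{\left(C,x \right)} = 12 + 4 \left(\left(\left(- 3 C + C\right) - 4\right) + x\right) = 12 + 4 \left(\left(- 2 C - 4\right) + x\right) = 12 + 4 \left(\left(-4 - 2 C\right) + x\right) = 12 + 4 \left(-4 + x - 2 C\right) = 12 - \left(16 - 4 x + 8 C\right) = -4 - 8 C + 4 x$)
$c{\left(V \right)} = 2 V \left(20 + 5 V\right)$ ($c{\left(V \right)} = \left(V + V\right) \left(V - \left(-20 - 4 V\right)\right) = 2 V \left(V + \left(-4 + 24 + 4 V\right)\right) = 2 V \left(V + \left(20 + 4 V\right)\right) = 2 V \left(20 + 5 V\right)$)
$\left(-70 + c{\left(- \frac{4}{6 + 5} \right)}\right) \left(-123\right) = \left(-70 + 10 \left(- \frac{4}{6 + 5}\right) \left(4 - \frac{4}{6 + 5}\right)\right) \left(-123\right) = \left(-70 + 10 \left(- \frac{4}{11}\right) \left(4 - \frac{4}{11}\right)\right) \left(-123\right) = \left(-70 + 10 \left(- \frac{4}{11}\right) \frac{40}{11}\right) \left(-123\right) = \left(-70 - \frac{1600}{121}\right) \left(-123\right) = \left(- \frac{10070}{121}\right) \left(-123\right) = \frac{1238610}{121}$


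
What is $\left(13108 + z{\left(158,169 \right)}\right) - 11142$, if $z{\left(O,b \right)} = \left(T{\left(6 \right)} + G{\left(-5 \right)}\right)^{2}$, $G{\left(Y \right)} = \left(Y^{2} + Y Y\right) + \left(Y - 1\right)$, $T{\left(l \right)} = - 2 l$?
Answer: $2990$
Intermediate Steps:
$G{\left(Y \right)} = -1 + Y + 2 Y^{2}$ ($G{\left(Y \right)} = \left(Y^{2} + Y^{2}\right) + \left(-1 + Y\right) = 2 Y^{2} + \left(-1 + Y\right) = -1 + Y + 2 Y^{2}$)
$z{\left(O,b \right)} = 1024$ ($z{\left(O,b \right)} = \left(\left(-2\right) 6 - \left(6 - 50\right)\right)^{2} = \left(-12 - -44\right)^{2} = \left(-12 + 44\right)^{2} = 32^{2} = 1024$)
$\left(13108 + z{\left(158,169 \right)}\right) - 11142 = \left(13108 + 1024\right) - 11142 = 14132 - 11142 = 2990$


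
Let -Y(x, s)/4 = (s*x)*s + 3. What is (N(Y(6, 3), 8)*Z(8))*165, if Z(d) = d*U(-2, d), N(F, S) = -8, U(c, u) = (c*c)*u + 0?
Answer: -337920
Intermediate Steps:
Y(x, s) = -12 - 4*x*s**2 (Y(x, s) = -4*((s*x)*s + 3) = -4*(x*s**2 + 3) = -4*(3 + x*s**2) = -12 - 4*x*s**2)
U(c, u) = u*c**2 (U(c, u) = c**2*u + 0 = u*c**2 + 0 = u*c**2)
Z(d) = 4*d**2 (Z(d) = d*(d*(-2)**2) = d*(d*4) = d*(4*d) = 4*d**2)
(N(Y(6, 3), 8)*Z(8))*165 = -32*8**2*165 = -32*64*165 = -8*256*165 = -2048*165 = -337920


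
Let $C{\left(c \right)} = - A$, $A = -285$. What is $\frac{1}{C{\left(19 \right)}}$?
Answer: $\frac{1}{285} \approx 0.0035088$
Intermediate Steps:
$C{\left(c \right)} = 285$ ($C{\left(c \right)} = \left(-1\right) \left(-285\right) = 285$)
$\frac{1}{C{\left(19 \right)}} = \frac{1}{285}$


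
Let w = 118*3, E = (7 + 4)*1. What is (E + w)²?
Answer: 133225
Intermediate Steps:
E = 11 (E = 11*1 = 11)
w = 354
(E + w)² = (11 + 354)² = 365² = 133225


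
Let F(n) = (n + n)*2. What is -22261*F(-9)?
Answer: 801396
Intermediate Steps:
F(n) = 4*n (F(n) = (2*n)*2 = 4*n)
-22261*F(-9) = -89044*(-9) = -22261*(-36) = 801396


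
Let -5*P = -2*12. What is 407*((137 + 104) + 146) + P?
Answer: 787569/5 ≈ 1.5751e+5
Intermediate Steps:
P = 24/5 (P = -(-2)*12/5 = -1/5*(-24) = 24/5 ≈ 4.8000)
407*((137 + 104) + 146) + P = 407*((137 + 104) + 146) + 24/5 = 407*(241 + 146) + 24/5 = 407*387 + 24/5 = 157509 + 24/5 = 787569/5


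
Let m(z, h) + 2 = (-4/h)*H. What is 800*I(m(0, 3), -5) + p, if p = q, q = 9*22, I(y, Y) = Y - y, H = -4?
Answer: -19406/3 ≈ -6468.7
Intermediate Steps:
m(z, h) = -2 + 16/h (m(z, h) = -2 - 4/h*(-4) = -2 + 16/h)
q = 198
p = 198
800*I(m(0, 3), -5) + p = 800*(-5 - (-2 + 16/3)) + 198 = 800*(-5 - 1*10/3) + 198 = 800*(-5 - 10/3) + 198 = 800*(-25/3) + 198 = -20000/3 + 198 = -19406/3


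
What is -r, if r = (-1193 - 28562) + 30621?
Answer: -866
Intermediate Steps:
r = 866 (r = -29755 + 30621 = 866)
-r = -1*866 = -866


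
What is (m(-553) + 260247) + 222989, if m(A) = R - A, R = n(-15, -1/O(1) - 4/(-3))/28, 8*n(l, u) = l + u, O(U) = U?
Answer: 81276541/168 ≈ 4.8379e+5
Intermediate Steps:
n(l, u) = l/8 + u/8 (n(l, u) = (l + u)/8 = l/8 + u/8)
R = -11/168 (R = ((⅛)*(-15) + (-1/1 - 4/(-3))/8)/28 = (-15/8 + (-1*1 - 4*(-⅓))/8)*(1/28) = (-15/8 + (-1 + 4/3)/8)*(1/28) = (-15/8 + (⅛)*(⅓))*(1/28) = (-15/8 + 1/24)*(1/28) = -11/6*1/28 = -11/168 ≈ -0.065476)
m(A) = -11/168 - A
(m(-553) + 260247) + 222989 = ((-11/168 - 1*(-553)) + 260247) + 222989 = ((-11/168 + 553) + 260247) + 222989 = (92893/168 + 260247) + 222989 = 43814389/168 + 222989 = 81276541/168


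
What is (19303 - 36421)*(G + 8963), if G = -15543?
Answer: 112636440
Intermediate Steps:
(19303 - 36421)*(G + 8963) = (19303 - 36421)*(-15543 + 8963) = -17118*(-6580) = 112636440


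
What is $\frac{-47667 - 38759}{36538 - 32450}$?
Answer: $- \frac{43213}{2044} \approx -21.141$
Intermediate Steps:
$\frac{-47667 - 38759}{36538 - 32450} = - \frac{86426}{4088} = \left(-86426\right) \frac{1}{4088} = - \frac{43213}{2044}$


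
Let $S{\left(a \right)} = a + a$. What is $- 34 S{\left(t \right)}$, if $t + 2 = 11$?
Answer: $-612$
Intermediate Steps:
$t = 9$ ($t = -2 + 11 = 9$)
$S{\left(a \right)} = 2 a$
$- 34 S{\left(t \right)} = - 34 \cdot 2 \cdot 9 = \left(-34\right) 18 = -612$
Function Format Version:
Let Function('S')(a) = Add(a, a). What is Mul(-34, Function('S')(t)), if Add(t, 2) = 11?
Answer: -612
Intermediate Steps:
t = 9 (t = Add(-2, 11) = 9)
Function('S')(a) = Mul(2, a)
Mul(-34, Function('S')(t)) = Mul(-34, Mul(2, 9)) = Mul(-34, 18) = -612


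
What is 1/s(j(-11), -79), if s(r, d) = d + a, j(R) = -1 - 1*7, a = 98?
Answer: 1/19 ≈ 0.052632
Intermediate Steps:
j(R) = -8 (j(R) = -1 - 7 = -8)
s(r, d) = 98 + d (s(r, d) = d + 98 = 98 + d)
1/s(j(-11), -79) = 1/(98 - 79) = 1/19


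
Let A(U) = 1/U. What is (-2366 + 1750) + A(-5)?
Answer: -3081/5 ≈ -616.20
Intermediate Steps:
(-2366 + 1750) + A(-5) = (-2366 + 1750) + 1/(-5) = -616 - ⅕ = -3081/5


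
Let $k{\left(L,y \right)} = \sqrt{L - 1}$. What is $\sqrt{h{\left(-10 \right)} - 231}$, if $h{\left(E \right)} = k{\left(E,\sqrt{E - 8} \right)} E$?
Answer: $\sqrt{-231 - 10 i \sqrt{11}} \approx 1.0883 - 15.238 i$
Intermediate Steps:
$k{\left(L,y \right)} = \sqrt{-1 + L}$
$h{\left(E \right)} = E \sqrt{-1 + E}$ ($h{\left(E \right)} = \sqrt{-1 + E} E = E \sqrt{-1 + E}$)
$\sqrt{h{\left(-10 \right)} - 231} = \sqrt{- 10 \sqrt{-1 - 10} - 231} = \sqrt{- 10 \sqrt{-11} - 231} = \sqrt{- 10 i \sqrt{11} - 231} = \sqrt{-231 - 10 i \sqrt{11}}$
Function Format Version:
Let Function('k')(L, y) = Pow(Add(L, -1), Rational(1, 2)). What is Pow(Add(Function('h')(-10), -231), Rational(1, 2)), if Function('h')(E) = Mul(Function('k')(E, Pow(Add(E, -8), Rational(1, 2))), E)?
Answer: Pow(Add(-231, Mul(-10, I, Pow(11, Rational(1, 2)))), Rational(1, 2)) ≈ Add(1.0883, Mul(-15.238, I))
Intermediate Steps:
Function('k')(L, y) = Pow(Add(-1, L), Rational(1, 2))
Function('h')(E) = Mul(E, Pow(Add(-1, E), Rational(1, 2))) (Function('h')(E) = Mul(Pow(Add(-1, E), Rational(1, 2)), E) = Mul(E, Pow(Add(-1, E), Rational(1, 2))))
Pow(Add(Function('h')(-10), -231), Rational(1, 2)) = Pow(Add(Mul(-10, Pow(Add(-1, -10), Rational(1, 2))), -231), Rational(1, 2)) = Pow(Add(Mul(-10, Pow(-11, Rational(1, 2))), -231), Rational(1, 2)) = Pow(Add(Mul(-10, Mul(I, Pow(11, Rational(1, 2)))), -231), Rational(1, 2)) = Pow(Add(Mul(-10, I, Pow(11, Rational(1, 2))), -231), Rational(1, 2)) = Pow(Add(-231, Mul(-10, I, Pow(11, Rational(1, 2)))), Rational(1, 2))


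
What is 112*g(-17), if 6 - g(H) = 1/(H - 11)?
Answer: 676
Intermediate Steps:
g(H) = 6 - 1/(-11 + H) (g(H) = 6 - 1/(H - 11) = 6 - 1/(-11 + H))
112*g(-17) = 112*((-67 + 6*(-17))/(-11 - 17)) = 112*((-67 - 102)/(-28)) = 112*(-1/28*(-169)) = 112*(169/28) = 676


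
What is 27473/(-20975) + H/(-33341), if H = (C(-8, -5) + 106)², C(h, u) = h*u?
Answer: -1363080393/699327475 ≈ -1.9491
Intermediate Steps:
H = 21316 (H = (-8*(-5) + 106)² = (40 + 106)² = 146² = 21316)
27473/(-20975) + H/(-33341) = 27473/(-20975) + 21316/(-33341) = 27473*(-1/20975) + 21316*(-1/33341) = -27473/20975 - 21316/33341 = -1363080393/699327475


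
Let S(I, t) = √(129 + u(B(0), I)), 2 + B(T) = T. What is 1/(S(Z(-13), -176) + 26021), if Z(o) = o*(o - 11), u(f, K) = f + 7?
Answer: 26021/677092307 - √134/677092307 ≈ 3.8413e-5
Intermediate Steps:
B(T) = -2 + T
u(f, K) = 7 + f
Z(o) = o*(-11 + o)
S(I, t) = √134 (S(I, t) = √(129 + (7 + (-2 + 0))) = √(129 + (7 - 2)) = √(129 + 5) = √134)
1/(S(Z(-13), -176) + 26021) = 1/(√134 + 26021) = 1/(26021 + √134)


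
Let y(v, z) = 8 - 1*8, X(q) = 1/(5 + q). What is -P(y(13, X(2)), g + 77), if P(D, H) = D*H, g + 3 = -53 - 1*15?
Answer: 0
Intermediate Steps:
g = -71 (g = -3 + (-53 - 1*15) = -3 + (-53 - 15) = -3 - 68 = -71)
y(v, z) = 0 (y(v, z) = 8 - 8 = 0)
-P(y(13, X(2)), g + 77) = -0*(-71 + 77) = -0*6 = -1*0 = 0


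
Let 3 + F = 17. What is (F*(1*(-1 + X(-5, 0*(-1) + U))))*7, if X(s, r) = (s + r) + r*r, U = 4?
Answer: 1372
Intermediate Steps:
F = 14 (F = -3 + 17 = 14)
X(s, r) = r + s + r² (X(s, r) = (r + s) + r² = r + s + r²)
(F*(1*(-1 + X(-5, 0*(-1) + U))))*7 = (14*(1*(-1 + ((0*(-1) + 4) - 5 + (0*(-1) + 4)²))))*7 = (14*(1*(-1 + ((0 + 4) - 5 + (0 + 4)²))))*7 = (14*(1*(-1 + (4 - 5 + 4²))))*7 = (14*(1*(-1 + (4 - 5 + 16))))*7 = (14*(1*(-1 + 15)))*7 = (14*(1*14))*7 = (14*14)*7 = 196*7 = 1372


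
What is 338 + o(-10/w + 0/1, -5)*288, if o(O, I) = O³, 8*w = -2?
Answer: 18432338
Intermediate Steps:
w = -¼ (w = (⅛)*(-2) = -¼ ≈ -0.25000)
338 + o(-10/w + 0/1, -5)*288 = 338 + (-10/(-¼) + 0/1)³*288 = 338 + (-10*(-4) + 0*1)³*288 = 338 + (40 + 0)³*288 = 338 + 40³*288 = 338 + 64000*288 = 338 + 18432000 = 18432338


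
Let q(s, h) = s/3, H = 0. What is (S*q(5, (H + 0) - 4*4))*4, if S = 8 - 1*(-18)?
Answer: 520/3 ≈ 173.33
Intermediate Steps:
q(s, h) = s/3 (q(s, h) = s*(⅓) = s/3)
S = 26 (S = 8 + 18 = 26)
(S*q(5, (H + 0) - 4*4))*4 = (26*((⅓)*5))*4 = (26*(5/3))*4 = (130/3)*4 = 520/3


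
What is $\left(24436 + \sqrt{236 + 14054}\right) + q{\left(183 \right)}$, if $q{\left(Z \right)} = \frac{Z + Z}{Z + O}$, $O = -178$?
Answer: $\frac{122546}{5} + \sqrt{14290} \approx 24629.0$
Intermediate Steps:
$q{\left(Z \right)} = \frac{2 Z}{-178 + Z}$ ($q{\left(Z \right)} = \frac{Z + Z}{Z - 178} = \frac{2 Z}{-178 + Z}$)
$\left(24436 + \sqrt{236 + 14054}\right) + q{\left(183 \right)} = \left(24436 + \sqrt{236 + 14054}\right) + 2 \cdot 183 \frac{1}{-178 + 183} = \left(24436 + \sqrt{14290}\right) + 2 \cdot 183 \cdot \frac{1}{5} = \left(24436 + \sqrt{14290}\right) + \frac{366}{5} = \frac{122546}{5} + \sqrt{14290}$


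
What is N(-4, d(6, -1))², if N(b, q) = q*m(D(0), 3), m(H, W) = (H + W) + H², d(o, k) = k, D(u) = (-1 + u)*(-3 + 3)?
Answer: 9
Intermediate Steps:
D(u) = 0 (D(u) = (-1 + u)*0 = 0)
m(H, W) = H + W + H²
N(b, q) = 3*q (N(b, q) = q*(0 + 3 + 0²) = q*(0 + 3 + 0) = q*3 = 3*q)
N(-4, d(6, -1))² = (3*(-1))² = (-3)² = 9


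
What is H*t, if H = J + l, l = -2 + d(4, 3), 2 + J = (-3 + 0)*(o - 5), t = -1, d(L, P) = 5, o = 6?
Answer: 2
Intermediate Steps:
J = -5 (J = -2 + (-3 + 0)*(6 - 5) = -2 - 3*1 = -2 - 3 = -5)
l = 3 (l = -2 + 5 = 3)
H = -2 (H = -5 + 3 = -2)
H*t = -2*(-1) = 2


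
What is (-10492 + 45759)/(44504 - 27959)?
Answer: 35267/16545 ≈ 2.1316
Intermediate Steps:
(-10492 + 45759)/(44504 - 27959) = 35267/16545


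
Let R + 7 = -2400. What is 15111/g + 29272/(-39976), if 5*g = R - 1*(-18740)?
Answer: 317785888/81616001 ≈ 3.8937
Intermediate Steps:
R = -2407 (R = -7 - 2400 = -2407)
g = 16333/5 (g = (-2407 - 1*(-18740))/5 = (-2407 + 18740)/5 = (⅕)*16333 = 16333/5 ≈ 3266.6)
15111/g + 29272/(-39976) = 15111/(16333/5) + 29272/(-39976) = 15111*(5/16333) + 29272*(-1/39976) = 75555/16333 - 3659/4997 = 317785888/81616001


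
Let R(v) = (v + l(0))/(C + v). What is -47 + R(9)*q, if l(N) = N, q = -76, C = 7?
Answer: -359/4 ≈ -89.750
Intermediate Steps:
R(v) = v/(7 + v) (R(v) = (v + 0)/(7 + v) = v/(7 + v))
-47 + R(9)*q = -47 + (9/(7 + 9))*(-76) = -47 + (9/16)*(-76) = -47 - 171/4 = -359/4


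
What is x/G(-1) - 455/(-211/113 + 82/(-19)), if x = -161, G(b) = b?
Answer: 622832/2655 ≈ 234.59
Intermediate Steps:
x/G(-1) - 455/(-211/113 + 82/(-19)) = -161/(-1) - 455/(-211/113 + 82/(-19)) = -161*(-1) - 455/(-211*1/113 + 82*(-1/19)) = 161 - 455/(-211/113 - 82/19) = 161 - 455/(-13275/2147) = 161 - 455*(-2147/13275) = 161 + 195377/2655 = 622832/2655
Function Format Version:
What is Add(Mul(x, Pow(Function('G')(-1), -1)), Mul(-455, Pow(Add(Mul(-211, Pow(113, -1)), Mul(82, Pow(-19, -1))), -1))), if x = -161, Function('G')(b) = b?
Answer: Rational(622832, 2655) ≈ 234.59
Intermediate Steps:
Add(Mul(x, Pow(Function('G')(-1), -1)), Mul(-455, Pow(Add(Mul(-211, Pow(113, -1)), Mul(82, Pow(-19, -1))), -1))) = Add(Mul(-161, Pow(-1, -1)), Mul(-455, Pow(Add(Mul(-211, Pow(113, -1)), Mul(82, Pow(-19, -1))), -1))) = Add(Mul(-161, -1), Mul(-455, Pow(Add(Mul(-211, Rational(1, 113)), Mul(82, Rational(-1, 19))), -1))) = Add(161, Mul(-455, Pow(Add(Rational(-211, 113), Rational(-82, 19)), -1))) = Add(161, Mul(-455, Pow(Rational(-13275, 2147), -1))) = Add(161, Mul(-455, Rational(-2147, 13275))) = Add(161, Rational(195377, 2655)) = Rational(622832, 2655)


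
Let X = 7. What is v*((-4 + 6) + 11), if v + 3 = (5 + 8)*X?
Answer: 1144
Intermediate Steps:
v = 88 (v = -3 + (5 + 8)*7 = -3 + 13*7 = -3 + 91 = 88)
v*((-4 + 6) + 11) = 88*((-4 + 6) + 11) = 88*(2 + 11) = 88*13 = 1144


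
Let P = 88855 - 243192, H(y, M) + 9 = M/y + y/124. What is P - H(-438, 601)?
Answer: -1047699496/6789 ≈ -1.5432e+5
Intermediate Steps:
H(y, M) = -9 + y/124 + M/y (H(y, M) = -9 + (M/y + y/124) = -9 + (y/124 + M/y) = -9 + y/124 + M/y)
P = -154337
P - H(-438, 601) = -154337 - (-9 + (1/124)*(-438) + 601/(-438)) = -154337 - (-9 - 219/62 + 601*(-1/438)) = -154337 - (-9 - 219/62 - 601/438) = -154337 - 1*(-94397/6789) = -154337 + 94397/6789 = -1047699496/6789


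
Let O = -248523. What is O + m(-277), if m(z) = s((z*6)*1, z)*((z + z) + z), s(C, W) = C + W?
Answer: 1362786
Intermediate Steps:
m(z) = 21*z² (m(z) = ((z*6)*1 + z)*((z + z) + z) = ((6*z)*1 + z)*(2*z + z) = (6*z + z)*(3*z) = (7*z)*(3*z) = 21*z²)
O + m(-277) = -248523 + 21*(-277)² = -248523 + 21*76729 = -248523 + 1611309 = 1362786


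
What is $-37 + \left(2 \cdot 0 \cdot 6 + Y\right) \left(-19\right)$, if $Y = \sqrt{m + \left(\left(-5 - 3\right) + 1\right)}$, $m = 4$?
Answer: $-37 - 19 i \sqrt{3} \approx -37.0 - 32.909 i$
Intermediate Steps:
$Y = i \sqrt{3}$ ($Y = \sqrt{4 + \left(\left(-5 - 3\right) + 1\right)} = \sqrt{4 + \left(-8 + 1\right)} = \sqrt{4 - 7} = \sqrt{-3} = i \sqrt{3} \approx 1.732 i$)
$-37 + \left(2 \cdot 0 \cdot 6 + Y\right) \left(-19\right) = -37 + \left(2 \cdot 0 \cdot 6 + i \sqrt{3}\right) \left(-19\right) = -37 + \left(2 \cdot 0 + i \sqrt{3}\right) \left(-19\right) = -37 + \left(0 + i \sqrt{3}\right) \left(-19\right) = -37 + i \sqrt{3} \left(-19\right) = -37 - 19 i \sqrt{3}$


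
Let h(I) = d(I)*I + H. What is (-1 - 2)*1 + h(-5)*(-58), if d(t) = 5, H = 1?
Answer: 1389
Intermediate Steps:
h(I) = 1 + 5*I (h(I) = 5*I + 1 = 1 + 5*I)
(-1 - 2)*1 + h(-5)*(-58) = (-1 - 2)*1 + (1 + 5*(-5))*(-58) = -3*1 + (1 - 25)*(-58) = -3 - 24*(-58) = -3 + 1392 = 1389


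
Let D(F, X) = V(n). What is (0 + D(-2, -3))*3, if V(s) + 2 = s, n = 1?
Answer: -3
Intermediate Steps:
V(s) = -2 + s
D(F, X) = -1 (D(F, X) = -2 + 1 = -1)
(0 + D(-2, -3))*3 = (0 - 1)*3 = -1*3 = -3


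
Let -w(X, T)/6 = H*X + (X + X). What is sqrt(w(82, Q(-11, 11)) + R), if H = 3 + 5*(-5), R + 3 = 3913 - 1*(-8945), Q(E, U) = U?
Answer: sqrt(22695) ≈ 150.65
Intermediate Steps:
R = 12855 (R = -3 + (3913 - 1*(-8945)) = -3 + (3913 + 8945) = -3 + 12858 = 12855)
H = -22 (H = 3 - 25 = -22)
w(X, T) = 120*X (w(X, T) = -6*(-22*X + (X + X)) = -6*(-22*X + 2*X) = -(-120)*X = 120*X)
sqrt(w(82, Q(-11, 11)) + R) = sqrt(120*82 + 12855) = sqrt(9840 + 12855) = sqrt(22695)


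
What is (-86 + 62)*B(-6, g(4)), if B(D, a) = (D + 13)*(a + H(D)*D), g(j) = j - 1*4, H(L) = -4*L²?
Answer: -145152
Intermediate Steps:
g(j) = -4 + j (g(j) = j - 4 = -4 + j)
B(D, a) = (13 + D)*(a - 4*D³) (B(D, a) = (D + 13)*(a + (-4*D²)*D) = (13 + D)*(a - 4*D³))
(-86 + 62)*B(-6, g(4)) = (-86 + 62)*(-52*(-6)³ - 4*(-6)⁴ + 13*(-4 + 4) - 6*(-4 + 4)) = -24*(-52*(-216) - 4*1296 + 13*0 - 6*0) = -24*(11232 - 5184 + 0 + 0) = -24*6048 = -145152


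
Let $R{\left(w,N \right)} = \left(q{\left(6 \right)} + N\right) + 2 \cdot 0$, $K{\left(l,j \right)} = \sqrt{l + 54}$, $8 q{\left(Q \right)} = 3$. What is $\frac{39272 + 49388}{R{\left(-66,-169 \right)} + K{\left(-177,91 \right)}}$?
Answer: $- \frac{956818720}{1827673} - \frac{5674240 i \sqrt{123}}{1827673} \approx -523.52 - 34.432 i$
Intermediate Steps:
$q{\left(Q \right)} = \frac{3}{8}$ ($q{\left(Q \right)} = \frac{1}{8} \cdot 3 = \frac{3}{8}$)
$K{\left(l,j \right)} = \sqrt{54 + l}$
$R{\left(w,N \right)} = \frac{3}{8} + N$ ($R{\left(w,N \right)} = \left(\frac{3}{8} + N\right) + 2 \cdot 0 = \left(\frac{3}{8} + N\right) + 0 = \frac{3}{8} + N$)
$\frac{39272 + 49388}{R{\left(-66,-169 \right)} + K{\left(-177,91 \right)}} = \frac{39272 + 49388}{\left(\frac{3}{8} - 169\right) + \sqrt{54 - 177}} = \frac{88660}{- \frac{1349}{8} + \sqrt{-123}} = \frac{88660}{- \frac{1349}{8} + i \sqrt{123}}$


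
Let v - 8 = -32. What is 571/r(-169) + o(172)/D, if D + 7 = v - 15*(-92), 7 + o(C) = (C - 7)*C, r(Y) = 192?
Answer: 6217895/259008 ≈ 24.007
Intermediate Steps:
v = -24 (v = 8 - 32 = -24)
o(C) = -7 + C*(-7 + C) (o(C) = -7 + (C - 7)*C = -7 + (-7 + C)*C = -7 + C*(-7 + C))
D = 1349 (D = -7 + (-24 - 15*(-92)) = -7 + (-24 + 1380) = -7 + 1356 = 1349)
571/r(-169) + o(172)/D = 571/192 + (-7 + 172**2 - 7*172)/1349 = 571*(1/192) + (-7 + 29584 - 1204)*(1/1349) = 571/192 + 28373*(1/1349) = 571/192 + 28373/1349 = 6217895/259008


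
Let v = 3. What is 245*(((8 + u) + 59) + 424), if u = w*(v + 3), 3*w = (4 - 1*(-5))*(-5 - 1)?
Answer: 93835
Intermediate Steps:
w = -18 (w = ((4 - 1*(-5))*(-5 - 1))/3 = ((4 + 5)*(-6))/3 = (9*(-6))/3 = (1/3)*(-54) = -18)
u = -108 (u = -18*(3 + 3) = -18*6 = -108)
245*(((8 + u) + 59) + 424) = 245*(((8 - 108) + 59) + 424) = 245*((-100 + 59) + 424) = 245*(-41 + 424) = 245*383 = 93835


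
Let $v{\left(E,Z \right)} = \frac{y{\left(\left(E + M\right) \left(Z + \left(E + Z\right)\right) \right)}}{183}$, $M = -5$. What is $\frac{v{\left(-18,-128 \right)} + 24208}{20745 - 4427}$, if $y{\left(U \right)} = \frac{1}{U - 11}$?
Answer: $\frac{27869532625}{18786146454} \approx 1.4835$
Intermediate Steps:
$y{\left(U \right)} = \frac{1}{-11 + U}$
$v{\left(E,Z \right)} = \frac{1}{183 \left(-11 + \left(-5 + E\right) \left(E + 2 Z\right)\right)}$ ($v{\left(E,Z \right)} = \frac{1}{\left(-11 + \left(E - 5\right) \left(Z + \left(E + Z\right)\right)\right) 183} = \frac{1}{-11 + \left(-5 + E\right) \left(E + 2 Z\right)} \frac{1}{183} = \frac{1}{183 \left(-11 + \left(-5 + E\right) \left(E + 2 Z\right)\right)}$)
$\frac{v{\left(-18,-128 \right)} + 24208}{20745 - 4427} = \frac{\frac{1}{183 \left(-11 + \left(-18\right)^{2} - -1280 - -90 + 2 \left(-18\right) \left(-128\right)\right)} + 24208}{20745 - 4427} = \frac{\frac{1}{183 \left(-11 + 324 + 1280 + 90 + 4608\right)} + 24208}{16318} = \left(\frac{1}{183 \cdot 6291} + 24208\right) \frac{1}{16318} = \left(\frac{1}{183} \cdot \frac{1}{6291} + 24208\right) \frac{1}{16318} = \left(\frac{1}{1151253} + 24208\right) \frac{1}{16318} = \frac{27869532625}{1151253} \cdot \frac{1}{16318} = \frac{27869532625}{18786146454}$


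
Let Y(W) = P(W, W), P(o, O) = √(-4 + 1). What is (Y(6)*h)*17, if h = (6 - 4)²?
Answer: 68*I*√3 ≈ 117.78*I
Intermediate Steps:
P(o, O) = I*√3 (P(o, O) = √(-3) = I*√3)
Y(W) = I*√3
h = 4 (h = 2² = 4)
(Y(6)*h)*17 = ((I*√3)*4)*17 = (4*I*√3)*17 = 68*I*√3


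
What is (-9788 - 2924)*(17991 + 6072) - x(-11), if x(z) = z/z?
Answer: -305888857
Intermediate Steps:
x(z) = 1
(-9788 - 2924)*(17991 + 6072) - x(-11) = (-9788 - 2924)*(17991 + 6072) - 1*1 = -12712*24063 - 1 = -305888856 - 1 = -305888857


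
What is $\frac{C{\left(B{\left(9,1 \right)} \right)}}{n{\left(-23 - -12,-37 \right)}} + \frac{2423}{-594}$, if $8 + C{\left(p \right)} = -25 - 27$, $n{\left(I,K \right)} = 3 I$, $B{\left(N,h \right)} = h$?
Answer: $- \frac{1343}{594} \approx -2.2609$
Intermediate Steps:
$C{\left(p \right)} = -60$ ($C{\left(p \right)} = -8 - 52 = -60$)
$\frac{C{\left(B{\left(9,1 \right)} \right)}}{n{\left(-23 - -12,-37 \right)}} + \frac{2423}{-594} = - \frac{60}{3 \left(-23 - -12\right)} + \frac{2423}{-594} = - \frac{60}{3 \left(-23 + 12\right)} + 2423 \left(- \frac{1}{594}\right) = - \frac{60}{3 \left(-11\right)} - \frac{2423}{594} = - \frac{60}{-33} - \frac{2423}{594} = \left(-60\right) \left(- \frac{1}{33}\right) - \frac{2423}{594} = \frac{20}{11} - \frac{2423}{594} = - \frac{1343}{594}$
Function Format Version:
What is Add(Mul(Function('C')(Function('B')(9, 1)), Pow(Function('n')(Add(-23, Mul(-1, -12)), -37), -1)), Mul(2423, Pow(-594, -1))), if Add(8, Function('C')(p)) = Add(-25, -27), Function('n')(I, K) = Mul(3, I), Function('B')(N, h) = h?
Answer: Rational(-1343, 594) ≈ -2.2609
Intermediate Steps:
Function('C')(p) = -60 (Function('C')(p) = Add(-8, Add(-25, -27)) = Add(-8, -52) = -60)
Add(Mul(Function('C')(Function('B')(9, 1)), Pow(Function('n')(Add(-23, Mul(-1, -12)), -37), -1)), Mul(2423, Pow(-594, -1))) = Add(Mul(-60, Pow(Mul(3, Add(-23, Mul(-1, -12))), -1)), Mul(2423, Pow(-594, -1))) = Add(Mul(-60, Pow(Mul(3, Add(-23, 12)), -1)), Mul(2423, Rational(-1, 594))) = Add(Mul(-60, Pow(Mul(3, -11), -1)), Rational(-2423, 594)) = Add(Mul(-60, Pow(-33, -1)), Rational(-2423, 594)) = Add(Mul(-60, Rational(-1, 33)), Rational(-2423, 594)) = Add(Rational(20, 11), Rational(-2423, 594)) = Rational(-1343, 594)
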